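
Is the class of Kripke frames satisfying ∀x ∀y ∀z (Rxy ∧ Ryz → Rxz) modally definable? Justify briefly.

Yes, by □p → □□p

Yes: it is transitivity, defined by the 4 schema □p → □□p.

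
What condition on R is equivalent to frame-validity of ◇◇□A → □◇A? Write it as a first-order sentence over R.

This is a Sahlqvist (Geach-type) schema ◇^2□^1A → □^1◇^1A.
Minimal-valuation argument: fix x; take any y with xR^2y and any z with xR^1z. Set V(A) to the set of worlds R-reachable from y in exactly 1 step. Then □^1A holds at y, so the antecedent holds at x; validity forces ◇^1A at z, giving a w with zR^1w and yR^1w.
First-order correspondent: ∀x ∀y ∀z ((xR²y ∧ xRz) → ∃w (yRw ∧ zRw)).

∀x ∀y ∀z ((xR²y ∧ xRz) → ∃w (yRw ∧ zRw))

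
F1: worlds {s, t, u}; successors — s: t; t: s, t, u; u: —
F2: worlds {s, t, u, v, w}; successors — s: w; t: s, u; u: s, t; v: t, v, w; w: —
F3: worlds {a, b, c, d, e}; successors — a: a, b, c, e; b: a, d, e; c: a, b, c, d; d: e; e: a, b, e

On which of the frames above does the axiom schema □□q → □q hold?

This is the axiom for density; its first-order frame correspondent is ∀x ∀y (Rxy → ∃z (Rxz ∧ Rzy)).
F1: satisfies the condition.
F2: fails — Rut but no z with Ruz and Rzt.
F3: fails — Rbd but no z with Rbz and Rzd.

F1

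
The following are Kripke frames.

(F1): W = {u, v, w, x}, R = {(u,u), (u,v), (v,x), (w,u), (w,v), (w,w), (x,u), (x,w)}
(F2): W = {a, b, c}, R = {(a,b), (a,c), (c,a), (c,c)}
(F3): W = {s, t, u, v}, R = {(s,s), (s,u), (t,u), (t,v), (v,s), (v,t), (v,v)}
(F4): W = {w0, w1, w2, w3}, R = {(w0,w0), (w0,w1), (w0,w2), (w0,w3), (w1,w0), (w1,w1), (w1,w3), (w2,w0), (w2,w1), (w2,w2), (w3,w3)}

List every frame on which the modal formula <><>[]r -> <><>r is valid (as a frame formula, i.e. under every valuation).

The schema corresponds to a generalized confluence (Geach) condition: forall x forall y (x R^2 y -> exists w (yRw & x R^2 w)).
(F1): fails — xR²v but no t with vRt and xR²t.
(F2): fails — cR²b but no w with bRw and cR²w.
(F3): fails — sR²u but no w with uRw and sR²w.
(F4): satisfies the condition.

(F4)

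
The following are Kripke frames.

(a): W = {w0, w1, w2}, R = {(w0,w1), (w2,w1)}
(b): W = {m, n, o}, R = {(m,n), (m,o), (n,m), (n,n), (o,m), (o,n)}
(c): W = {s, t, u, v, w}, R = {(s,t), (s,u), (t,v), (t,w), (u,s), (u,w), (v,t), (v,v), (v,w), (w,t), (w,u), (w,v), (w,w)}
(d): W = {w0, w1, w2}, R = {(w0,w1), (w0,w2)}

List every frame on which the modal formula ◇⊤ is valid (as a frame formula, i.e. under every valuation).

This is the axiom for seriality; its first-order frame correspondent is ∀x ∃y Rxy.
(a): fails — world w1 has no successor.
(b): holds.
(c): holds.
(d): fails — world w1 has no successor.

(b), (c)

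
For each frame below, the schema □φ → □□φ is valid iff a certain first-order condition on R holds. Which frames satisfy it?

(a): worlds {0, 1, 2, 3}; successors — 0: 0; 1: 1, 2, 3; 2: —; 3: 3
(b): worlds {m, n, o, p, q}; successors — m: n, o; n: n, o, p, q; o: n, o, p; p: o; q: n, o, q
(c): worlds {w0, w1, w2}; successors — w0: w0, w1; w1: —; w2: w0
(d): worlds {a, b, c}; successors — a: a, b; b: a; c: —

(a)

Frame correspondent (Sahlqvist): ∀x ∀y ∀z (Rxy ∧ Ryz → Rxz) — i.e. transitivity.
(a): satisfies the condition.
(b): fails — Ron and Rnq but not Roq.
(c): fails — Rw2w0 and Rw0w1 but not Rw2w1.
(d): fails — Rba and Rab but not Rbb.
Valid on: (a).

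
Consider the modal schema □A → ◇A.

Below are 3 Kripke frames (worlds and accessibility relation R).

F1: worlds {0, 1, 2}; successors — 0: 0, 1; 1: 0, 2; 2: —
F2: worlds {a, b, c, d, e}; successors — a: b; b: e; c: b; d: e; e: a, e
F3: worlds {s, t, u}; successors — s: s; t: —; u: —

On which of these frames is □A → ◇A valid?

This is the axiom for seriality; its first-order frame correspondent is ∀x ∃y Rxy.
F1: fails — world 2 has no successor.
F2: ✓.
F3: fails — world t has no successor.

F2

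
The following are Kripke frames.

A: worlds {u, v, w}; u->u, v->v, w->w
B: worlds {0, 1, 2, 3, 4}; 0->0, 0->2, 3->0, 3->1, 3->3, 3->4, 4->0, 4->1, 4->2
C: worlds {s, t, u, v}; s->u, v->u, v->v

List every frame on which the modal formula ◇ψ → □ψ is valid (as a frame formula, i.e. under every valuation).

A

Frame correspondent (Sahlqvist): ∀x ∀y ∀z (Rxy ∧ Rxz → y = z) — i.e. partial functionality.
A: ✓.
B: fails — 0 sees both 0 and 2.
C: fails — v sees both u and v.
Valid on: A.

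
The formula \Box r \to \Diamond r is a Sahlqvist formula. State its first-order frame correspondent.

Suppose □r→◇r is valid. At any x set V(r)=W. Then □r at x, so ◇r at x, so x has a successor.
Conversely, any frame satisfying \forall x \exists y Rxy validates the schema.
So the correspondent is seriality.

seriality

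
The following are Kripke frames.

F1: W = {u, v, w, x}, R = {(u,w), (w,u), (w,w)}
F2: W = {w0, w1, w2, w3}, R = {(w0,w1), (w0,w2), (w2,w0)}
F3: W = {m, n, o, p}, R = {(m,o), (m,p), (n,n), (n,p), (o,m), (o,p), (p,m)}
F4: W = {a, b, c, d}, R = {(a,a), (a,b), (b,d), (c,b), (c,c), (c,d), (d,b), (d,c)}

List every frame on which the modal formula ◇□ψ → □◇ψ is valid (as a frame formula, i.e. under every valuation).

F1

The schema corresponds to convergence: ∀x ∀y ∀z (Rxy ∧ Rxz → ∃w (Ryw ∧ Rzw)).
F1: ✓.
F2: fails — Rw0w1 and Rw0w1 but w1 and w1 have no common successor.
F3: fails — Rnn and Rnp but n and p have no common successor.
F4: fails — Rab and Raa but b and a have no common successor.
Valid on: F1.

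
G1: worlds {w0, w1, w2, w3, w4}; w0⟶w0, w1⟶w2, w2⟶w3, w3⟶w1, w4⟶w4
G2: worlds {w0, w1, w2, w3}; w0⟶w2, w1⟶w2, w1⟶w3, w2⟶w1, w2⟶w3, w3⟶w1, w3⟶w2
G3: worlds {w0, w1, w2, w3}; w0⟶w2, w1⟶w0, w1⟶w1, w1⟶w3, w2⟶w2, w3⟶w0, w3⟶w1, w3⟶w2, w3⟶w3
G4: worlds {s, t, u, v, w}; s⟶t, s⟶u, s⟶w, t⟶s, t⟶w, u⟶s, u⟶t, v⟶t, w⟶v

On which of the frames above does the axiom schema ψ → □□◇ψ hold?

Frame correspondent (Sahlqvist): ∀x ∀z (xR²z → ∃w (x = w ∧ zRw)) — i.e. a generalized confluence (Geach) condition.
G1: satisfies the condition.
G2: fails — w0R²w1 but no w with w0=w and w1Rw.
G3: fails — w0R²w2 but no w with w0=w and w2Rw.
G4: fails — sR²s but no w* with s=w* and sRw*.
Valid on: G1.

G1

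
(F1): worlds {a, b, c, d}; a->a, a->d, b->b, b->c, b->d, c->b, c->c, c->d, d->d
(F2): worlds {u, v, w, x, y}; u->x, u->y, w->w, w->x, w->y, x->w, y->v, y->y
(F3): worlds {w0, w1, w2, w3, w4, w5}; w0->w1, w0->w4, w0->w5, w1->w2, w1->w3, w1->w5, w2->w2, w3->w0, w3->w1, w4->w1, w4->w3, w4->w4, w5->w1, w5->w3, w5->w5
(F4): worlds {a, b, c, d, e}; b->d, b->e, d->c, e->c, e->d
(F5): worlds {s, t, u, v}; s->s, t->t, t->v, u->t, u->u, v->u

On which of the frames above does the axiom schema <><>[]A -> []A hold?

none

This is the axiom for a generalized confluence (Geach) condition; its first-order frame correspondent is forall x forall y forall z ((x R^2 y & xRz) -> exists w (yRw & z = w)).
(F1): fails — aR²d, aRa but no w with dRw and a=w.
(F2): fails — uR²v, uRx but no t with vRt and x=t.
(F3): fails — w0R²w1, w0Rw1 but no w with w1Rw and w1=w.
(F4): fails — bR²c, bRd but no w with cRw and d=w.
(F5): fails — tR²u, tRv but no w with uRw and v=w.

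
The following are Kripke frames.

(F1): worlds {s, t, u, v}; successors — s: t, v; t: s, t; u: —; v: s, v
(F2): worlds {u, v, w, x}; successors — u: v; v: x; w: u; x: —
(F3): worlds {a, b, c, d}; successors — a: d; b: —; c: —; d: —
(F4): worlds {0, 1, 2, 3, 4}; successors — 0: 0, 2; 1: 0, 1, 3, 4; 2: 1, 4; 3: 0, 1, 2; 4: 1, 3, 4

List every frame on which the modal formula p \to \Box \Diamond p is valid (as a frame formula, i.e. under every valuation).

(F1)

The schema corresponds to symmetry: \forall x \forall y (Rxy \to Ryx).
(F1): holds.
(F2): fails — Ruv but not Rvu.
(F3): fails — Rad but not Rda.
(F4): fails — R10 but not R01.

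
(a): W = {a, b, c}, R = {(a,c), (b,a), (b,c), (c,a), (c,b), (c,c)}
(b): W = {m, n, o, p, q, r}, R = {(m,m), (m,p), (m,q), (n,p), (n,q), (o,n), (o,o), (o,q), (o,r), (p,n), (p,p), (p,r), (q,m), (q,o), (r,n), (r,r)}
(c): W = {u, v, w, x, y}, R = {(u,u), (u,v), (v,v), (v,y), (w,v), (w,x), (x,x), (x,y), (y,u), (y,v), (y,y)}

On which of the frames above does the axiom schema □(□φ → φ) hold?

(c)

This is the axiom for shift-reflexivity; its first-order frame correspondent is ∀x ∀y (Rxy → Ryy).
(a): fails — Rba but not Raa.
(b): fails — Ron but not Rnn.
(c): ✓.
Valid on: (c).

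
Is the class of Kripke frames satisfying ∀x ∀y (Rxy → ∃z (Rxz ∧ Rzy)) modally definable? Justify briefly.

This is a Sahlqvist condition; the C4 axiom □□p → □p defines it.
Suppose □□p→□p is valid. Take Rxy and set V(p)={w : xR²w}. Then □□p at x, so □p at x, so p at y, i.e. ∃z(Rxz∧Rzy).

Definable; □□p → □p defines it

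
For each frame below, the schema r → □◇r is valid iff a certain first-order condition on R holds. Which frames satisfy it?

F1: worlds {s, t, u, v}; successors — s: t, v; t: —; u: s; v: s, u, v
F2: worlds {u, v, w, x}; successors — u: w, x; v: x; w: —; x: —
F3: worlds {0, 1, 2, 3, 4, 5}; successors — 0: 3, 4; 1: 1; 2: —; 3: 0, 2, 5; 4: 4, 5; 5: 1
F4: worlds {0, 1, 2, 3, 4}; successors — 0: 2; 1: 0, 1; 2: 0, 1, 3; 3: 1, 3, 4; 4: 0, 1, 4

none

The schema corresponds to symmetry: ∀x ∀y (Rxy → Ryx).
F1: fails — Rus but not Rsu.
F2: fails — Rvx but not Rxv.
F3: fails — R32 but not R23.
F4: fails — R10 but not R01.
Valid on no frame.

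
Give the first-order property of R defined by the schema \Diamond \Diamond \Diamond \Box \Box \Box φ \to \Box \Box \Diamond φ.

This is a Sahlqvist (Geach-type) schema ◇^3□^3φ → □^2◇^1φ.
First-order correspondent: \forall x \forall y \forall z ((x R^3 y \wedge x R^2 z) \to \exists w (y R^3 w \wedge zRw)).

\forall x \forall y \forall z ((x R^3 y \wedge x R^2 z) \to \exists w (y R^3 w \wedge zRw))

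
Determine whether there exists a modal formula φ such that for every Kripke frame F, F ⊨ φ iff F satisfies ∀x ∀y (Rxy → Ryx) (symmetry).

Yes: it is symmetry, defined by the B schema r → □◇r.
Suppose r→□◇r is valid. Take Rxy and set V(r)={x}. Then r at x, so □◇r at x, so ◇r at y, so some z with Ryz has r; z=x, i.e. Ryx.

Definable; r → □◇r defines it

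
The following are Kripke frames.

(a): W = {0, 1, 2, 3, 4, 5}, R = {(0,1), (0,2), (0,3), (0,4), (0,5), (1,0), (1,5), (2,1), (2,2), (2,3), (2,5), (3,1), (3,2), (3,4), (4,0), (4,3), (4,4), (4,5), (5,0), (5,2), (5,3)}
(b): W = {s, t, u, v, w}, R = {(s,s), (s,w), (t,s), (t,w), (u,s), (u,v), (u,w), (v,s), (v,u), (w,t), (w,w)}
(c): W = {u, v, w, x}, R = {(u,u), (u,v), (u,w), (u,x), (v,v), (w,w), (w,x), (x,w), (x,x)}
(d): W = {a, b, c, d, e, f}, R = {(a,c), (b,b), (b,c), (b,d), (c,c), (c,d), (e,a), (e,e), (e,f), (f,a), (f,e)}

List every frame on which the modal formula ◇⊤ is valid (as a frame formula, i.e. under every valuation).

The schema corresponds to seriality: ∀x ∃y Rxy.
(a): ✓.
(b): ✓.
(c): ✓.
(d): fails — world d has no successor.
Valid on: (a), (b), (c).

(a), (b), (c)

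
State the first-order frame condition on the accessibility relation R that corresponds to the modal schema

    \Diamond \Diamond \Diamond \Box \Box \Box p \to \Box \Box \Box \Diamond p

\forall x \forall y \forall z ((x R^3 y \wedge x R^3 z) \to \exists w (y R^3 w \wedge zRw))

This is a Sahlqvist (Geach-type) schema ◇^3□^3p → □^3◇^1p.
First-order correspondent: \forall x \forall y \forall z ((x R^3 y \wedge x R^3 z) \to \exists w (y R^3 w \wedge zRw)).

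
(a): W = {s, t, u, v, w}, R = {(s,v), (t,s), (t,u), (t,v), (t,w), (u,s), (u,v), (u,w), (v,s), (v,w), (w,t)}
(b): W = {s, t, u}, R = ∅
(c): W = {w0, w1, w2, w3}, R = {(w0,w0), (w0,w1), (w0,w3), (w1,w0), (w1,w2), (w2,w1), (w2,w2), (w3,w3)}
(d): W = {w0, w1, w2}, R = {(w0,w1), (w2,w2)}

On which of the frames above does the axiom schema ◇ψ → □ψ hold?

The schema corresponds to partial functionality: ∀x ∀y ∀z (Rxy ∧ Rxz → y = z).
(a): fails — t sees both s and u.
(b): holds.
(c): fails — w0 sees both w0 and w1.
(d): holds.
Valid on: (b), (d).

(b), (d)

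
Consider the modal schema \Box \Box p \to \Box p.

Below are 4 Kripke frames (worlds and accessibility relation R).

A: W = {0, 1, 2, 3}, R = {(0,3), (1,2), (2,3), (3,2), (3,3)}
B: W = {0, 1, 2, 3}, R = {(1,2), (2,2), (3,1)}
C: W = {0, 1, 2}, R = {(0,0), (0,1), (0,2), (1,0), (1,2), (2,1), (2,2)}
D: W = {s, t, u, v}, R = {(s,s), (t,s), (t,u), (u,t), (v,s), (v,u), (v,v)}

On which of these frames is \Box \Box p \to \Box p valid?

C

This is the axiom for density; its first-order frame correspondent is \forall x \forall y (Rxy \to \exists z (Rxz \wedge Rzy)).
A: fails — R12 but no z with R1z and Rz2.
B: fails — R31 but no z with R3z and Rz1.
C: ✓.
D: fails — Rut but no z with Ruz and Rzt.
Valid on: C.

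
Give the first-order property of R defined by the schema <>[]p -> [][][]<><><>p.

forall x forall y forall z ((xRy & x R^3 z) -> exists w (yRw & z R^3 w))

This is a Sahlqvist (Geach-type) schema ◇^1□^1p → □^3◇^3p.
First-order correspondent: forall x forall y forall z ((xRy & x R^3 z) -> exists w (yRw & z R^3 w)).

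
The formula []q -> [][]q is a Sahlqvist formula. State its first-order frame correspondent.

Transitivity

Suppose □q→□□q is valid. Take Rxy, Ryz and set V(q)={w : Rxw}. Then □q at x, so □□q at x, so □q at y, so q at z, i.e. Rxz.
Conversely, on a frame with transitivity the schema holds at every world under every valuation.
So the correspondent is transitivity.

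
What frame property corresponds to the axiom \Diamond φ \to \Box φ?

This is the CD axiom.
It corresponds to partial functionality: \forall x \forall y \forall z (Rxy \wedge Rxz \to y = z).

partial functionality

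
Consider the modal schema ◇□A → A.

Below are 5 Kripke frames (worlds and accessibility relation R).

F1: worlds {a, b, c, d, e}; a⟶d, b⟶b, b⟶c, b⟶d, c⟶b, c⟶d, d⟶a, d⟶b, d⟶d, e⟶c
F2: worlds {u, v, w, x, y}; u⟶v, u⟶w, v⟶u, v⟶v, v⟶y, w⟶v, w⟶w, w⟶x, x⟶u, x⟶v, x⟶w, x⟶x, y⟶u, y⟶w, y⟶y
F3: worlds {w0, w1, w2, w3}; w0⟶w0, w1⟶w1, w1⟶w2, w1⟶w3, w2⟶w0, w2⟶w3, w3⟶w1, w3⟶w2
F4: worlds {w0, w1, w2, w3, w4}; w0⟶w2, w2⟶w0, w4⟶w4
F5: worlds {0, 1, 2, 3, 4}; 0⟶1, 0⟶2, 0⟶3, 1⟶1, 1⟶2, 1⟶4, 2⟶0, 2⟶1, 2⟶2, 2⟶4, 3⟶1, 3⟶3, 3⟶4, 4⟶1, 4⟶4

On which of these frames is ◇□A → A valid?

Frame correspondent (Sahlqvist): ∀x ∀y (Rxy → Ryx) — i.e. symmetry.
F1: fails — Rcd but not Rdc.
F2: fails — Ruw but not Rwu.
F3: fails — Rw1w2 but not Rw2w1.
F4: satisfies the condition.
F5: fails — R34 but not R43.
Valid on: F4.

F4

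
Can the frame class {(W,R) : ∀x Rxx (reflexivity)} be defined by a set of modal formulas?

Definable; □q → q defines it

The condition is reflexivity. A defining modal formula is □q → q.
Suppose □q→q is valid. At any x set V(q)={w : Rxw}. Then □q holds at x, so q holds at x, i.e. Rxx.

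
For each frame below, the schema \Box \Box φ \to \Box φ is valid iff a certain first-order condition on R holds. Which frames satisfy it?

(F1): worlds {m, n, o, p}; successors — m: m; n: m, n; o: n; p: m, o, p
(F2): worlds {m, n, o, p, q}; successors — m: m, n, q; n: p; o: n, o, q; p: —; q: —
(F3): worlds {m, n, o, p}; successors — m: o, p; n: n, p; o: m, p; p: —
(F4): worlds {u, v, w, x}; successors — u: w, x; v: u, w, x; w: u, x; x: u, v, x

(F1)

Frame correspondent (Sahlqvist): \forall x \forall y (Rxy \to \exists z (Rxz \wedge Rzy)) — i.e. density.
(F1): ✓.
(F2): fails — Rnp but no z with Rnz and Rzp.
(F3): fails — Rom but no z with Roz and Rzm.
(F4): fails — Ruw but no z with Ruz and Rzw.
Valid on: (F1).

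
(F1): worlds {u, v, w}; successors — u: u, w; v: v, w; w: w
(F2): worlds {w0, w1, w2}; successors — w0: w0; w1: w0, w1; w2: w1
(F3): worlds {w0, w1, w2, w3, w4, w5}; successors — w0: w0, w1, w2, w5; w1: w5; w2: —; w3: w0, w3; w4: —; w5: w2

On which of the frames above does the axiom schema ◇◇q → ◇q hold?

This is the axiom for a generalized confluence (Geach) condition; its first-order frame correspondent is ∀x ∀y (xR²y → ∃w (y = w ∧ xRw)).
(F1): satisfies the condition.
(F2): fails — w2R²w0 but no w with w0=w and w2Rw.
(F3): fails — w1R²w2 but no w with w2=w and w1Rw.
Valid on: (F1).

(F1)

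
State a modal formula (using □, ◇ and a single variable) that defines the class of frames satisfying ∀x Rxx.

□p → p

A defining formula is □p → p (the T axiom).
Suppose □p→p is valid. At any x set V(p)={w : Rxw}. Then □p holds at x, so p holds at x, i.e. Rxx.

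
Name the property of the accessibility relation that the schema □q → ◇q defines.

Suppose □q→◇q is valid. At any x set V(q)=W. Then □q at x, so ◇q at x, so x has a successor.

Seriality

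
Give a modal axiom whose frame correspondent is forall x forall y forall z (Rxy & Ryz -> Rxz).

A defining formula is □q → □□q (the 4 axiom).

□q → □□q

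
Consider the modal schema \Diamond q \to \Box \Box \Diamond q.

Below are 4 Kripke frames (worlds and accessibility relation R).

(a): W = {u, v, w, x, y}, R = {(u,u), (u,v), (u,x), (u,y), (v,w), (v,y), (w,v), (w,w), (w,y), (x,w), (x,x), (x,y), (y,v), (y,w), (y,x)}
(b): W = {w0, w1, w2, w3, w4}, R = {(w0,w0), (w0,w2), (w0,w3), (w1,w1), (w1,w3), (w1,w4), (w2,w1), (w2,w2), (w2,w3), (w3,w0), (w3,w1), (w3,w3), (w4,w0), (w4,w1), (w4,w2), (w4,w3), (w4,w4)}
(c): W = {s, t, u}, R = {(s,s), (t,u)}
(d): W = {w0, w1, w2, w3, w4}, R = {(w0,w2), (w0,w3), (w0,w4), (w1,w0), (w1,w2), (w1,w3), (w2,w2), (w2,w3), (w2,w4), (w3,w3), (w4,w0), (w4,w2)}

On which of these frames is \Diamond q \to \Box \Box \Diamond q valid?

Frame correspondent (Sahlqvist): \forall x \forall y \forall z ((xRy \wedge x R^2 z) \to \exists w (y = w \wedge zRw)) — i.e. a generalized confluence (Geach) condition.
(a): fails — uRu, uR²v but no t with u=t and vRt.
(b): fails — w0Rw0, w0R²w1 but no w with w0=w and w1Rw.
(c): condition met.
(d): fails — w0Rw2, w0R²w3 but no w with w2=w and w3Rw.
Valid on: (c).

(c)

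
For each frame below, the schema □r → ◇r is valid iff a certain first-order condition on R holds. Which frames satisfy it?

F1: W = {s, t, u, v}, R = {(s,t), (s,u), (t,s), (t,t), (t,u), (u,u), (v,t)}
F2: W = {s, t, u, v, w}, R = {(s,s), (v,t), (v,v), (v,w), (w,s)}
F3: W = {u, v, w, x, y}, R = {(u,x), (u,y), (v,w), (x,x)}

F1

Frame correspondent (Sahlqvist): ∀x ∃y Rxy — i.e. seriality.
F1: satisfies the condition.
F2: fails — world t has no successor.
F3: fails — world w has no successor.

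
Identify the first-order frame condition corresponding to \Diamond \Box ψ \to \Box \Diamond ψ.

Convergence

This schema is the .2 axiom.
Its frame correspondent is convergence — \forall x \forall y \forall z (Rxy \wedge Rxz \to \exists w (Ryw \wedge Rzw)).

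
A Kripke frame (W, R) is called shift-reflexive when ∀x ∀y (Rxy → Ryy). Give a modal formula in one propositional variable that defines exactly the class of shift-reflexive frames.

This is shift-reflexivity; the standard corresponding axiom is T□: □(□s → s).
Suppose □(□s→s) is valid. Take Rxy and set V(s)={w : Ryw}. Then at y, □s holds; since □(□s→s) at x, □s→s at y, so s at y, i.e. Ryy.

□(□s → s)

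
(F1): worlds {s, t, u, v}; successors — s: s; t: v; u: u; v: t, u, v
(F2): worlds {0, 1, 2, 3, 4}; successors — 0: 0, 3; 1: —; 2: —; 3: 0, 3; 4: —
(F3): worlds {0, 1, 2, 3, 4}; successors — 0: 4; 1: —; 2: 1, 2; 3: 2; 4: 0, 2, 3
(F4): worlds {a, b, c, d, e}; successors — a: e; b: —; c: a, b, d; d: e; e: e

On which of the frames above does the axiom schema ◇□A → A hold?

(F2)

This is the axiom for a generalized confluence (Geach) condition; its first-order frame correspondent is ∀x ∀y (xRy → ∃w (yRw ∧ x = w)).
(F1): fails — vRu but no w with uRw and v=w.
(F2): condition met.
(F3): fails — 2R1 but no w with 1Rw and 2=w.
(F4): fails — aRe but no w with eRw and a=w.
Valid on: (F2).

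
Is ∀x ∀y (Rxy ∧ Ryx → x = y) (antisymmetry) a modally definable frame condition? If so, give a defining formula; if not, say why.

Modal frame validity is preserved under surjective bounded morphisms.
The 8-cycle (worlds 0,1,2,3,4,5,6,7 with 0→1→2→3→4→5→6→7→0) is antisymmetric. Sending even-indexed worlds to a and odd-indexed worlds to b is a surjective bounded morphism onto the two-world frame with a↔b, which is not antisymmetric.
Hence antisymmetry is not modally definable.

Not definable by any modal formula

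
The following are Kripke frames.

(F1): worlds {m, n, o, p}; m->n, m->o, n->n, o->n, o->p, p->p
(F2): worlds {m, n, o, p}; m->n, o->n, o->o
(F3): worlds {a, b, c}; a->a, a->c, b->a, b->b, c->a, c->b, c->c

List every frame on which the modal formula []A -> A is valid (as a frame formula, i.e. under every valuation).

(F3)

Frame correspondent (Sahlqvist): forall x Rxx — i.e. reflexivity.
(F1): fails — world m does not see itself.
(F2): fails — world m does not see itself.
(F3): condition met.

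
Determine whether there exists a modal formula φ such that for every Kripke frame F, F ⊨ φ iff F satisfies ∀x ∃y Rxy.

Yes: it is seriality, defined by the D schema □p → ◇p.

Yes, by □p → ◇p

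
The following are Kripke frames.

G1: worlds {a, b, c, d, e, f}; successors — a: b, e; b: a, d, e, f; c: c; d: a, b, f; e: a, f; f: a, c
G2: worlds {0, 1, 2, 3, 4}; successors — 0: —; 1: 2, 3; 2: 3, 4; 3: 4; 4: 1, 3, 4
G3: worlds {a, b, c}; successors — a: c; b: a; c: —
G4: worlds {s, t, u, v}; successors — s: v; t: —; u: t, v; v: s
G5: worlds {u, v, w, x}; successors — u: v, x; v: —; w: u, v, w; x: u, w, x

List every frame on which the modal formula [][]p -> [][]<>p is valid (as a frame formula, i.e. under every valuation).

G2

Frame correspondent (Sahlqvist): forall x forall z (x R^2 z -> exists w (x R^2 w & zRw)) — i.e. a generalized confluence (Geach) condition.
G1: fails — fR²e but no w with fR²w and eRw.
G2: ✓.
G3: fails — bR²c but no w with bR²w and cRw.
G4: fails — sR²s but no w with sR²w and sRw.
G5: fails — wR²v but no t with wR²t and vRt.
Valid on: G2.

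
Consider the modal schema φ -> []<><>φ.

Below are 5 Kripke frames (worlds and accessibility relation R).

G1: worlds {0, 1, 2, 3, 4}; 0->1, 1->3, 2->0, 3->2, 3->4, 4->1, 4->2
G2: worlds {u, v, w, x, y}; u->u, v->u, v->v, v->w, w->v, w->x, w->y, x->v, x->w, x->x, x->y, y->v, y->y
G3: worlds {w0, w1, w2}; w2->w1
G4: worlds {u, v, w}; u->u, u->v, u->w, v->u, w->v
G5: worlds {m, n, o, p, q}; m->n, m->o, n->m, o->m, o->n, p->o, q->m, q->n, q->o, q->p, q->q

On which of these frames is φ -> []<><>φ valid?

Frame correspondent (Sahlqvist): forall x forall z (xRz -> exists w (x = w & z R^2 w)) — i.e. a generalized confluence (Geach) condition.
G1: fails — 0R1 but no w with 0=w and 1R²w.
G2: fails — vRu but no t with v=t and uR²t.
G3: fails — w2Rw1 but no w with w2=w and w1R²w.
G4: holds.
G5: fails — mRn but no w with m=w and nR²w.

G4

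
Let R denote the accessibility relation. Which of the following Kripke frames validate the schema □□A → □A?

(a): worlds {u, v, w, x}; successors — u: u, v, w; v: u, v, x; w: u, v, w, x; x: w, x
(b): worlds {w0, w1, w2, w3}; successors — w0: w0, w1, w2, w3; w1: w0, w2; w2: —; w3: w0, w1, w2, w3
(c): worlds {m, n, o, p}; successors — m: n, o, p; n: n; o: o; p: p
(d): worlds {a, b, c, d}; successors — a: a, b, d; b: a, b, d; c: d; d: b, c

(a), (b), (c)

The schema corresponds to density: ∀x ∀y (Rxy → ∃z (Rxz ∧ Rzy)).
(a): ✓.
(b): ✓.
(c): ✓.
(d): fails — Rcd but no z with Rcz and Rzd.
Valid on: (a), (b), (c).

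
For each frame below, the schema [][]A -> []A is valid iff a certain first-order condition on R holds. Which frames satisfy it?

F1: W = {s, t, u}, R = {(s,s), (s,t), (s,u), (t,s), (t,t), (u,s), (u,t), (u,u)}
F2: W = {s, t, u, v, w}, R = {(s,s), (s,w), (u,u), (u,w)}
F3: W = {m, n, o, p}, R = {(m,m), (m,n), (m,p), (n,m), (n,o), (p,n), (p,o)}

F1, F2

The schema corresponds to density: forall x forall y (Rxy -> exists z (Rxz & Rzy)).
F1: ✓.
F2: ✓.
F3: fails — Rpn but no z with Rpz and Rzn.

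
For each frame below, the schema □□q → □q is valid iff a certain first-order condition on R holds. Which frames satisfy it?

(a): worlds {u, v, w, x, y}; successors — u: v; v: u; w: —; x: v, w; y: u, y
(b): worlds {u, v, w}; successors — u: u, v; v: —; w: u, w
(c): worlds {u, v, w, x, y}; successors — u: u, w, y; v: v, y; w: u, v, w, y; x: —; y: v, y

(b), (c)

Frame correspondent (Sahlqvist): ∀x ∀y (Rxy → ∃z (Rxz ∧ Rzy)) — i.e. density.
(a): fails — Ruv but no z with Ruz and Rzv.
(b): ✓.
(c): ✓.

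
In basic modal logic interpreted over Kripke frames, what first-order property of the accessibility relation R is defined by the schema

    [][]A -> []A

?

Suppose □□A→□A is valid. Take Rxy and set V(A)={w : xR²w}. Then □□A at x, so □A at x, so A at y, i.e. ∃z(Rxz∧Rzy).

Density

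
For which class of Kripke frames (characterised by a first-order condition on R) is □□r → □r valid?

density: ∀x ∀y (Rxy → ∃z (Rxz ∧ Rzy))

Suppose □□r→□r is valid. Take Rxy and set V(r)={w : xR²w}. Then □□r at x, so □r at x, so r at y, i.e. ∃z(Rxz∧Rzy).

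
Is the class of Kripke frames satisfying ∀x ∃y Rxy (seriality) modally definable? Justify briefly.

The condition is seriality. A defining modal formula is □r → ◇r.
Suppose □r→◇r is valid. At any x set V(r)=W. Then □r at x, so ◇r at x, so x has a successor.

Yes — defined by □r → ◇r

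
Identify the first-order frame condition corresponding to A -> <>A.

Reflexivity

Equivalently (dual form): □A → A.
Suppose □A→A is valid. At any x set V(A)={w : Rxw}. Then □A holds at x, so A holds at x, i.e. Rxx.
Conversely, on a frame with reflexivity the schema holds at every world under every valuation.
So the correspondent is reflexivity.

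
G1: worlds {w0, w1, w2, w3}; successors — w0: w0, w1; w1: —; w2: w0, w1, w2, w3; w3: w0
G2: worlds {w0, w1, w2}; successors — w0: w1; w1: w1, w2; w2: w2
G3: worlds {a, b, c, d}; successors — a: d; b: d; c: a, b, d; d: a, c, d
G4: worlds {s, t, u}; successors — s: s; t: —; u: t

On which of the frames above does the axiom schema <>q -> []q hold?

This is the axiom for partial functionality; its first-order frame correspondent is forall x forall y forall z (Rxy & Rxz -> y = z).
G1: fails — w0 sees both w0 and w1.
G2: fails — w1 sees both w1 and w2.
G3: fails — c sees both a and b.
G4: condition met.

G4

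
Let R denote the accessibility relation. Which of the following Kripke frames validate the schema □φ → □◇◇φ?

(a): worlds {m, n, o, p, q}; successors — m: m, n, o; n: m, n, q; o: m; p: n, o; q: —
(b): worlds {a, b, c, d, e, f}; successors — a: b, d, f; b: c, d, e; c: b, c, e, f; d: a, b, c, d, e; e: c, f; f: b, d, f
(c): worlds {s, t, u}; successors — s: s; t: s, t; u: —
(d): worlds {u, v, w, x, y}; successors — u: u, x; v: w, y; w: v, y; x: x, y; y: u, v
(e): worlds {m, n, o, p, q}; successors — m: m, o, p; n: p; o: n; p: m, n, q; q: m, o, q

(b), (c), (d)

Frame correspondent (Sahlqvist): ∀x ∀z (xRz → ∃w (xRw ∧ zR²w)) — i.e. a generalized confluence (Geach) condition.
(a): fails — nRq but no w with nRw and qR²w.
(b): ✓.
(c): ✓.
(d): ✓.
(e): fails — qRo but no w with qRw and oR²w.
Valid on: (b), (c), (d).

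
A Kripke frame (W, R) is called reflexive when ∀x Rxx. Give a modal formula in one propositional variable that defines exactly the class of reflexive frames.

This is reflexivity; the standard corresponding axiom is T: □q → q.
Suppose □q→q is valid. At any x set V(q)={w : Rxw}. Then □q holds at x, so q holds at x, i.e. Rxx.

□q → q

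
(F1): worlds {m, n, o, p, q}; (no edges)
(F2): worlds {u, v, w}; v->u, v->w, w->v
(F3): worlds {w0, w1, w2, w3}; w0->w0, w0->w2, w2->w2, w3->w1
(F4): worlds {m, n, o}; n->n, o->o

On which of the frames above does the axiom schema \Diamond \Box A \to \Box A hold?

(F1), (F4)

The schema corresponds to a generalized confluence (Geach) condition: \forall x \forall y \forall z ((xRy \wedge xRz) \to \exists w (yRw \wedge z = w)).
(F1): ✓.
(F2): fails — vRu, vRu but no t with uRt and u=t.
(F3): fails — w0Rw2, w0Rw0 but no w with w2Rw and w0=w.
(F4): ✓.
Valid on: (F1), (F4).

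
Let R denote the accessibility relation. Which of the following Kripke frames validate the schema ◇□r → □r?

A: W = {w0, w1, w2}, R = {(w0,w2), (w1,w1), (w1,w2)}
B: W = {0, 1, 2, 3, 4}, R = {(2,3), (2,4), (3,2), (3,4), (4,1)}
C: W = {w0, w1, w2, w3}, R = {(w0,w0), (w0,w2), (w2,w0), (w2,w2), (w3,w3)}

C

The schema corresponds to the Euclidean property: ∀x ∀y ∀z (Rxy ∧ Rxz → Ryz).
A: fails — Rw0w2 and Rw0w2 but not Rw2w2.
B: fails — R23 and R23 but not R33.
C: condition met.
Valid on: C.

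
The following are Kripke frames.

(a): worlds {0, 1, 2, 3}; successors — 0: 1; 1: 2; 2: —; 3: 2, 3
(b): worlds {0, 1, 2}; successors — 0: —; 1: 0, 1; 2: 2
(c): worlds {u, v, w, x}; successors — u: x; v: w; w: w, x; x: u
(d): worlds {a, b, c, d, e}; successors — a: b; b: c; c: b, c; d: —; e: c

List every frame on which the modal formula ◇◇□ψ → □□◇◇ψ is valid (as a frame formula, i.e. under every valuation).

(d)

Frame correspondent (Sahlqvist): ∀x ∀y ∀z ((xR²y ∧ xR²z) → ∃w (yRw ∧ zR²w)) — i.e. a generalized confluence (Geach) condition.
(a): fails — 0R²2, 0R²2 but no w with 2Rw and 2R²w.
(b): fails — 1R²0, 1R²0 but no w with 0Rw and 0R²w.
(c): fails — uR²u, uR²u but no t with uRt and uR²t.
(d): satisfies the condition.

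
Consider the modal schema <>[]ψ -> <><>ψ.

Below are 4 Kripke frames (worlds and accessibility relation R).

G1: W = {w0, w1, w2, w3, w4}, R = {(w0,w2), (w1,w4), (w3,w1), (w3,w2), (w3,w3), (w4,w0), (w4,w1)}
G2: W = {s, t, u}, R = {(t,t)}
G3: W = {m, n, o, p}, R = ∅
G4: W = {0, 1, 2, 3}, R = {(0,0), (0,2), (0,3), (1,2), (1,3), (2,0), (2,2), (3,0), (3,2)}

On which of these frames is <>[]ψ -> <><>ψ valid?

This is the axiom for a generalized confluence (Geach) condition; its first-order frame correspondent is forall x forall y (xRy -> exists w (yRw & x R^2 w)).
G1: fails — w0Rw2 but no w with w2Rw and w0R²w.
G2: holds.
G3: holds.
G4: holds.
Valid on: G2, G3, G4.

G2, G3, G4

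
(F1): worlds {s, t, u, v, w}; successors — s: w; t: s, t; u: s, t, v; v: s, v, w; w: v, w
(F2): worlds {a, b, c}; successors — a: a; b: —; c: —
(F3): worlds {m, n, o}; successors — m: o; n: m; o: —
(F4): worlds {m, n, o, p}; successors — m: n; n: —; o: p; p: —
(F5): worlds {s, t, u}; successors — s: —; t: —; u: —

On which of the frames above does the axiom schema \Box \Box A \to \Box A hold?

This is the axiom for density; its first-order frame correspondent is \forall x \forall y (Rxy \to \exists z (Rxz \wedge Rzy)).
(F1): satisfies the condition.
(F2): satisfies the condition.
(F3): fails — Rnm but no z with Rnz and Rzm.
(F4): fails — Rop but no z with Roz and Rzp.
(F5): satisfies the condition.

(F1), (F2), (F5)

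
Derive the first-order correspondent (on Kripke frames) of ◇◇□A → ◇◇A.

This is a Sahlqvist (Geach-type) schema ◇^2□^1A → □^0◇^2A.
Minimal-valuation argument: fix x; take any y with xR^2y and any z with xR^0z. Set V(A) to the set of worlds R-reachable from y in exactly 1 step. Then □^1A holds at y, so the antecedent holds at x; validity forces ◇^2A at z, giving a w with zR^2w and yR^1w.
First-order correspondent: ∀x ∀y (xR²y → ∃w (yRw ∧ xR²w)).

∀x ∀y (xR²y → ∃w (yRw ∧ xR²w))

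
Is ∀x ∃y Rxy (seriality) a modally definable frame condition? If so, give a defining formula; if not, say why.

Yes — defined by □r → ◇r

Yes: it is seriality, defined by the D schema □r → ◇r.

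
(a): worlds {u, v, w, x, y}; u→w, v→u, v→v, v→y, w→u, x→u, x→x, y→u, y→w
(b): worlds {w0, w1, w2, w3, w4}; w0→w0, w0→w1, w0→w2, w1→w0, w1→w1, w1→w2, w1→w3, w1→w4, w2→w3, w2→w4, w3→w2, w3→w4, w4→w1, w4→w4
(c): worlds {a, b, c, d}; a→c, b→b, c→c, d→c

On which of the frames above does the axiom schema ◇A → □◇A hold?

The schema corresponds to the Euclidean property: ∀x ∀y ∀z (Rxy ∧ Rxz → Ryz).
(a): fails — Ruw and Ruw but not Rww.
(b): fails — Rw0w2 and Rw0w1 but not Rw2w1.
(c): condition met.
Valid on: (c).

(c)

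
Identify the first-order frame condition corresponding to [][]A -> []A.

Density

Suppose □□A→□A is valid. Take Rxy and set V(A)={w : xR²w}. Then □□A at x, so □A at x, so A at y, i.e. ∃z(Rxz∧Rzy).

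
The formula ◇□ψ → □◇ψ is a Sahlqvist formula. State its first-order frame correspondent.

convergence

Suppose ◇□ψ→□◇ψ is valid. Take Rxy, Rxz and set V(ψ)={w : Ryw}. Then □ψ at y so ◇□ψ at x, so □◇ψ at x, so ◇ψ at z, giving w with Rzw and Ryw.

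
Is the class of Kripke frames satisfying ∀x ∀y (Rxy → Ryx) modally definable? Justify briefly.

The condition is symmetry. A defining modal formula is p → □◇p.
Suppose p→□◇p is valid. Take Rxy and set V(p)={x}. Then p at x, so □◇p at x, so ◇p at y, so some z with Ryz has p; z=x, i.e. Ryx.

Yes — defined by p → □◇p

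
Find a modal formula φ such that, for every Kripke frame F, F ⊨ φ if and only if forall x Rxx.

□p → p

A defining formula is □p → p (the T axiom).
Suppose □p→p is valid. At any x set V(p)={w : Rxw}. Then □p holds at x, so p holds at x, i.e. Rxx.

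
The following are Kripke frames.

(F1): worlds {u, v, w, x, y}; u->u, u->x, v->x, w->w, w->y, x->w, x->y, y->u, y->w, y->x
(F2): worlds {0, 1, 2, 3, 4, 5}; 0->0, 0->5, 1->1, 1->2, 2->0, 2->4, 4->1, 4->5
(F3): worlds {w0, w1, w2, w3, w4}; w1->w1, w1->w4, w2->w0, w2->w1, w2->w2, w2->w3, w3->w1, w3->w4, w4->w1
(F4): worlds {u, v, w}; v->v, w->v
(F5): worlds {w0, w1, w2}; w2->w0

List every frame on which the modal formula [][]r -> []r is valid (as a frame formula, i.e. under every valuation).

The schema corresponds to density: forall x forall y (Rxy -> exists z (Rxz & Rzy)).
(F1): fails — Rvx but no z with Rvz and Rzx.
(F2): fails — R45 but no z with R4z and Rz5.
(F3): ✓.
(F4): ✓.
(F5): fails — Rw2w0 but no z with Rw2z and Rzw0.
Valid on: (F3), (F4).

(F3), (F4)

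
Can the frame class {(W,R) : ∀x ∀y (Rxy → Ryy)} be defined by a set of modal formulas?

The condition is shift-reflexivity. A defining modal formula is □(□q → q).
Suppose □(□q→q) is valid. Take Rxy and set V(q)={w : Ryw}. Then at y, □q holds; since □(□q→q) at x, □q→q at y, so q at y, i.e. Ryy.

Definable; □(□q → q) defines it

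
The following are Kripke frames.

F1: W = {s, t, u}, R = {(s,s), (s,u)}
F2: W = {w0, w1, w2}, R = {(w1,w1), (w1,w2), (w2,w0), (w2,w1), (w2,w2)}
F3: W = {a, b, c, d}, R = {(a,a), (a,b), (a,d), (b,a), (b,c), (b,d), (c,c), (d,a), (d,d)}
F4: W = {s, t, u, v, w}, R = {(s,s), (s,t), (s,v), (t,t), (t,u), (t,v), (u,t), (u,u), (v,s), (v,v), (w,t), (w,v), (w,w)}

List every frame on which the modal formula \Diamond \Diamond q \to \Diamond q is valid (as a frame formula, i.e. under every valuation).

Frame correspondent (Sahlqvist): \forall x \forall y \forall z (Rxy \wedge Ryz \to Rxz) — i.e. transitivity.
F1: holds.
F2: fails — Rw1w2 and Rw2w0 but not Rw1w0.
F3: fails — Rab and Rbc but not Rac.
F4: fails — Rwt and Rtu but not Rwu.

F1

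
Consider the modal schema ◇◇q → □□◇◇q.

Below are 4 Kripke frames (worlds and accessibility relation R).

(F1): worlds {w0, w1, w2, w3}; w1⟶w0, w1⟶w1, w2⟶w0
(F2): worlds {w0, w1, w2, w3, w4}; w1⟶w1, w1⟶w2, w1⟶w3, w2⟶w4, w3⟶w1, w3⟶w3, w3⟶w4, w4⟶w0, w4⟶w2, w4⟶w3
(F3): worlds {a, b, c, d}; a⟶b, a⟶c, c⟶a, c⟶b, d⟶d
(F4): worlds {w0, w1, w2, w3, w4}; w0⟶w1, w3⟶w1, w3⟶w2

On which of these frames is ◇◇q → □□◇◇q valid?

(F4)

The schema corresponds to a generalized confluence (Geach) condition: ∀x ∀y ∀z ((xR²y ∧ xR²z) → ∃w (y = w ∧ zR²w)).
(F1): fails — w1R²w0, w1R²w0 but no w with w0=w and w0R²w.
(F2): fails — w1R²w1, w1R²w2 but no w with w1=w and w2R²w.
(F3): fails — aR²a, aR²b but no w with a=w and bR²w.
(F4): satisfies the condition.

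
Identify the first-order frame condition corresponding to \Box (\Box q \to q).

shift-reflexivity

This is the T□ axiom.
It corresponds to shift-reflexivity: \forall x \forall y (Rxy \to Ryy).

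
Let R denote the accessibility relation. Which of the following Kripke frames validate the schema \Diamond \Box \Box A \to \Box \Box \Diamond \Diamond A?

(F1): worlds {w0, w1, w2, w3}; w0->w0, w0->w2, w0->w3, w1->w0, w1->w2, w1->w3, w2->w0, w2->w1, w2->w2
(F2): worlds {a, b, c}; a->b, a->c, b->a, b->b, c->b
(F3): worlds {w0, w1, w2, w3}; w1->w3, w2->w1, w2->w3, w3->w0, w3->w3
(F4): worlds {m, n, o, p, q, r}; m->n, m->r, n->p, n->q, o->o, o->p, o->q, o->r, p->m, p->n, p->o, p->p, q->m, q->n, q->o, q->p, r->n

The schema corresponds to a generalized confluence (Geach) condition: \forall x \forall y \forall z ((xRy \wedge x R^2 z) \to \exists w (y R^2 w \wedge z R^2 w)).
(F1): fails — w0Rw0, w0R²w3 but no w with w0R²w and w3R²w.
(F2): holds.
(F3): fails — w1Rw3, w1R²w0 but no w with w3R²w and w0R²w.
(F4): holds.
Valid on: (F2), (F4).

(F2), (F4)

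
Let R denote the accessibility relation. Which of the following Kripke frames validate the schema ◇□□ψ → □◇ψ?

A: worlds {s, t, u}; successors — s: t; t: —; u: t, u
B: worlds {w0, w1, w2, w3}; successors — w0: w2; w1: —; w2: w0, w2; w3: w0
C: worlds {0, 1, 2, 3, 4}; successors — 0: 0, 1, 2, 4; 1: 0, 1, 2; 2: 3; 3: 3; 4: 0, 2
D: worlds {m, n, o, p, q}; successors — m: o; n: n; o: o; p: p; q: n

Frame correspondent (Sahlqvist): ∀x ∀y ∀z ((xRy ∧ xRz) → ∃w (yR²w ∧ zRw)) — i.e. a generalized confluence (Geach) condition.
A: fails — sRt, sRt but no w with tR²w and tRw.
B: ✓.
C: fails — 0R2, 0R0 but no w with 2R²w and 0Rw.
D: ✓.

B, D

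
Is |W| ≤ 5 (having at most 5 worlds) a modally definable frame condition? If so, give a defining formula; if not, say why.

No

Any modally definable frame class is closed under disjoint unions.
Any modal formula valid on each of 6 disjoint one-world frames is valid on their disjoint union (validity is preserved under disjoint unions). Each one-world frame has |W|=1≤5, but the union has |W|=6.
Hence having at most 5 worlds is not modally definable.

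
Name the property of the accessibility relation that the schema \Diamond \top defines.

◇⊤ holds at w iff w has a successor, so frame-validity of ◇⊤ is exactly seriality. Equivalently via □φ → ◇φ:
Suppose □φ→◇φ is valid. At any x set V(φ)=W. Then □φ at x, so ◇φ at x, so x has a successor.
Conversely, on a frame with seriality the schema holds at every world under every valuation.
Frame condition: \forall x \exists y Rxy.

Seriality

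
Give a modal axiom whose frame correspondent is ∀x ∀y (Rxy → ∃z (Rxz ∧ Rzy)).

□□s → □s

This is density; the standard corresponding axiom is C4: □□s → □s.
Suppose □□s→□s is valid. Take Rxy and set V(s)={w : xR²w}. Then □□s at x, so □s at x, so s at y, i.e. ∃z(Rxz∧Rzy).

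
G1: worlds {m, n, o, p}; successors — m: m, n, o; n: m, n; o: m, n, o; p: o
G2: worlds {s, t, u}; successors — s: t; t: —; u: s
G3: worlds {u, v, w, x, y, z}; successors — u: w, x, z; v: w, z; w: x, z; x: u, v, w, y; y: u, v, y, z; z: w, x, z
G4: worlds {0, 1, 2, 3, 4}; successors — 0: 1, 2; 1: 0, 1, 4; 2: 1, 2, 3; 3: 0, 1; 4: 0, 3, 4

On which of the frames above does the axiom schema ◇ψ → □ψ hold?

Frame correspondent (Sahlqvist): ∀x ∀y ∀z (Rxy ∧ Rxz → y = z) — i.e. partial functionality.
G1: fails — m sees both m and n.
G2: ✓.
G3: fails — u sees both w and x.
G4: fails — 0 sees both 1 and 2.
Valid on: G2.

G2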